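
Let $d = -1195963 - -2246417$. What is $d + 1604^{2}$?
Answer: $3623270$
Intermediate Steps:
$d = 1050454$ ($d = -1195963 + 2246417 = 1050454$)
$d + 1604^{2} = 1050454 + 1604^{2} = 1050454 + 2572816 = 3623270$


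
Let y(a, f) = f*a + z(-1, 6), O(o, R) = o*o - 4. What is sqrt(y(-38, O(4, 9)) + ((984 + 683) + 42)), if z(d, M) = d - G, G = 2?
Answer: 25*sqrt(2) ≈ 35.355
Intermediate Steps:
O(o, R) = -4 + o**2 (O(o, R) = o**2 - 4 = -4 + o**2)
z(d, M) = -2 + d (z(d, M) = d - 1*2 = d - 2 = -2 + d)
y(a, f) = -3 + a*f (y(a, f) = f*a + (-2 - 1) = a*f - 3 = -3 + a*f)
sqrt(y(-38, O(4, 9)) + ((984 + 683) + 42)) = sqrt((-3 - 38*(-4 + 4**2)) + ((984 + 683) + 42)) = sqrt((-3 - 38*(-4 + 16)) + (1667 + 42)) = sqrt((-3 - 38*12) + 1709) = sqrt((-3 - 456) + 1709) = sqrt(-459 + 1709) = sqrt(1250) = 25*sqrt(2)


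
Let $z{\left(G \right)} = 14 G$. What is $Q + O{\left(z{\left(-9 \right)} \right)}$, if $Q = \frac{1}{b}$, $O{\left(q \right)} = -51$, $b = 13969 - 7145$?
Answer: $- \frac{348023}{6824} \approx -51.0$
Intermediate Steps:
$b = 6824$
$Q = \frac{1}{6824} \approx 0.00014654$
$Q + O{\left(z{\left(-9 \right)} \right)} = \frac{1}{6824} - 51 = - \frac{348023}{6824}$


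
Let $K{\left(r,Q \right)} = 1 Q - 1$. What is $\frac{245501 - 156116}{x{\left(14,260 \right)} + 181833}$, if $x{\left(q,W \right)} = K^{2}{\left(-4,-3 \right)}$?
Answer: $\frac{89385}{181849} \approx 0.49153$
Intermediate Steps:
$K{\left(r,Q \right)} = -1 + Q$ ($K{\left(r,Q \right)} = Q - 1 = -1 + Q$)
$x{\left(q,W \right)} = 16$ ($x{\left(q,W \right)} = \left(-1 - 3\right)^{2} = \left(-4\right)^{2} = 16$)
$\frac{245501 - 156116}{x{\left(14,260 \right)} + 181833} = \frac{245501 - 156116}{16 + 181833} = \frac{89385}{181849}$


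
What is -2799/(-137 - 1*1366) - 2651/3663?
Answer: 63316/55611 ≈ 1.1386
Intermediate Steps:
-2799/(-137 - 1*1366) - 2651/3663 = -2799/(-137 - 1366) - 2651*1/3663 = -2799/(-1503) - 241/333 = -2799*(-1/1503) - 241/333 = 311/167 - 241/333 = 63316/55611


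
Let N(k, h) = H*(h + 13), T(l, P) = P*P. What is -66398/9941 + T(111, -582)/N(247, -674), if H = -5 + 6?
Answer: -3411144362/6571001 ≈ -519.12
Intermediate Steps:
T(l, P) = P**2
H = 1
N(k, h) = 13 + h (N(k, h) = 1*(h + 13) = 1*(13 + h) = 13 + h)
-66398/9941 + T(111, -582)/N(247, -674) = -66398/9941 + (-582)**2/(13 - 674) = -66398*1/9941 + 338724/(-661) = -66398/9941 + 338724*(-1/661) = -66398/9941 - 338724/661 = -3411144362/6571001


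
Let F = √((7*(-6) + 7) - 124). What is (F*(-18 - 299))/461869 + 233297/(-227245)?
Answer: -233297/227245 - I*√159/1457 ≈ -1.0266 - 0.0086544*I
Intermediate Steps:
F = I*√159 (F = √((-42 + 7) - 124) = √(-35 - 124) = √(-159) = I*√159 ≈ 12.61*I)
(F*(-18 - 299))/461869 + 233297/(-227245) = ((I*√159)*(-18 - 299))/461869 + 233297/(-227245) = ((I*√159)*(-317))*(1/461869) + 233297*(-1/227245) = -317*I*√159*(1/461869) - 233297/227245 = -I*√159/1457 - 233297/227245 = -233297/227245 - I*√159/1457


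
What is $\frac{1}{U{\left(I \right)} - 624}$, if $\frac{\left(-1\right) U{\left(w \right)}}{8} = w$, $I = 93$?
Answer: $- \frac{1}{1368} \approx -0.00073099$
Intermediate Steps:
$U{\left(w \right)} = - 8 w$
$\frac{1}{U{\left(I \right)} - 624} = \frac{1}{\left(-8\right) 93 - 624} = \frac{1}{-744 - 624} = \frac{1}{-1368} = - \frac{1}{1368}$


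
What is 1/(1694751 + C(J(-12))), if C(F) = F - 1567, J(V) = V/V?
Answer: 1/1693185 ≈ 5.9060e-7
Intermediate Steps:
J(V) = 1
C(F) = -1567 + F
1/(1694751 + C(J(-12))) = 1/(1694751 + (-1567 + 1)) = 1/(1694751 - 1566) = 1/1693185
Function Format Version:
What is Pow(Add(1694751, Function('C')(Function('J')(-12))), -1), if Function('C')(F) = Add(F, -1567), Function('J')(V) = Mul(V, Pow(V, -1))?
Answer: Rational(1, 1693185) ≈ 5.9060e-7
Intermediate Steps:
Function('J')(V) = 1
Function('C')(F) = Add(-1567, F)
Pow(Add(1694751, Function('C')(Function('J')(-12))), -1) = Pow(Add(1694751, Add(-1567, 1)), -1) = Pow(Add(1694751, -1566), -1) = Pow(1693185, -1) = Rational(1, 1693185)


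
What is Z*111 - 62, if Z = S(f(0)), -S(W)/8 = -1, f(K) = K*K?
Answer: 826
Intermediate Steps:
f(K) = K²
S(W) = 8 (S(W) = -8*(-1) = 8)
Z = 8
Z*111 - 62 = 8*111 - 62 = 888 - 62 = 826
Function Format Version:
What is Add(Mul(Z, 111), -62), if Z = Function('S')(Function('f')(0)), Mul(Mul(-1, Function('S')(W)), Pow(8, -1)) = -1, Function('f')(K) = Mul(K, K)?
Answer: 826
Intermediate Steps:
Function('f')(K) = Pow(K, 2)
Function('S')(W) = 8 (Function('S')(W) = Mul(-8, -1) = 8)
Z = 8
Add(Mul(Z, 111), -62) = Add(Mul(8, 111), -62) = Add(888, -62) = 826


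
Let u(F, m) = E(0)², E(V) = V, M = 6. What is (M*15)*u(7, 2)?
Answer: 0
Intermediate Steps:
u(F, m) = 0 (u(F, m) = 0² = 0)
(M*15)*u(7, 2) = (6*15)*0 = 90*0 = 0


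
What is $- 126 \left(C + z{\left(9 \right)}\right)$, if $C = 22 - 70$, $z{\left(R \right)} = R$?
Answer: $4914$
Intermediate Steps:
$C = -48$
$- 126 \left(C + z{\left(9 \right)}\right) = - 126 \left(-48 + 9\right) = \left(-126\right) \left(-39\right) = 4914$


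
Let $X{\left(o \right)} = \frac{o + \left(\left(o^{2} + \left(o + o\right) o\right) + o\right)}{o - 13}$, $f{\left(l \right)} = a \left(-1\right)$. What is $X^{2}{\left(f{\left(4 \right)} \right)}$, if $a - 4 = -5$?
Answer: $\frac{25}{144} \approx 0.17361$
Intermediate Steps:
$a = -1$ ($a = 4 - 5 = -1$)
$f{\left(l \right)} = 1$ ($f{\left(l \right)} = \left(-1\right) \left(-1\right) = 1$)
$X{\left(o \right)} = \frac{2 o + 3 o^{2}}{-13 + o}$ ($X{\left(o \right)} = \frac{o + \left(\left(o^{2} + 2 o o\right) + o\right)}{-13 + o} = \frac{o + \left(\left(o^{2} + 2 o^{2}\right) + o\right)}{-13 + o} = \frac{o + \left(3 o^{2} + o\right)}{-13 + o} = \frac{o + \left(o + 3 o^{2}\right)}{-13 + o} = \frac{2 o + 3 o^{2}}{-13 + o}$)
$X^{2}{\left(f{\left(4 \right)} \right)} = \left(1 \frac{1}{-13 + 1} \left(2 + 3 \cdot 1\right)\right)^{2} = \left(1 \frac{1}{-12} \left(2 + 3\right)\right)^{2} = \left(1 \left(- \frac{1}{12}\right) 5\right)^{2} = \left(- \frac{5}{12}\right)^{2} = \frac{25}{144}$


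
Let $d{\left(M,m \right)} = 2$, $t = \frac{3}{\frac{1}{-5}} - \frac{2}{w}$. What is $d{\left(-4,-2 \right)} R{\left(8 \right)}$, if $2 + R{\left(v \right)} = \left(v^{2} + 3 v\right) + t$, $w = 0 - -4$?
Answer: $141$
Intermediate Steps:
$w = 4$ ($w = 0 + 4 = 4$)
$t = - \frac{31}{2}$ ($t = \frac{3}{\frac{1}{-5}} - \frac{2}{4} = \frac{3}{- \frac{1}{5}} - \frac{1}{2} = 3 \left(-5\right) - \frac{1}{2} = -15 - \frac{1}{2} = - \frac{31}{2} \approx -15.5$)
$R{\left(v \right)} = - \frac{35}{2} + v^{2} + 3 v$ ($R{\left(v \right)} = -2 - \left(\frac{31}{2} - v^{2} - 3 v\right) = -2 + \left(- \frac{31}{2} + v^{2} + 3 v\right) = - \frac{35}{2} + v^{2} + 3 v$)
$d{\left(-4,-2 \right)} R{\left(8 \right)} = 2 \left(- \frac{35}{2} + 8^{2} + 3 \cdot 8\right) = 2 \left(- \frac{35}{2} + 64 + 24\right) = 2 \cdot \frac{141}{2} = 141$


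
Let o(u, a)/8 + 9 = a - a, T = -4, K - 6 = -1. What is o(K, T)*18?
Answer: -1296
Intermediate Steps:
K = 5 (K = 6 - 1 = 5)
o(u, a) = -72 (o(u, a) = -72 + 8*(a - a) = -72 + 8*0 = -72 + 0 = -72)
o(K, T)*18 = -72*18 = -1296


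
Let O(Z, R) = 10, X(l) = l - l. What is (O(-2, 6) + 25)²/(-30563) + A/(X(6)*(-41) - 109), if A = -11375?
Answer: 347520600/3331367 ≈ 104.32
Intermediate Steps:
X(l) = 0
(O(-2, 6) + 25)²/(-30563) + A/(X(6)*(-41) - 109) = (10 + 25)²/(-30563) - 11375/(0*(-41) - 109) = 35²*(-1/30563) - 11375/(0 - 109) = 1225*(-1/30563) - 11375/(-109) = -1225/30563 - 11375*(-1/109) = -1225/30563 + 11375/109 = 347520600/3331367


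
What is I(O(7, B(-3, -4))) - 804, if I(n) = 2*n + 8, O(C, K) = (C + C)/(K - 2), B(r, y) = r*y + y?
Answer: -2374/3 ≈ -791.33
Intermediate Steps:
B(r, y) = y + r*y
O(C, K) = 2*C/(-2 + K) (O(C, K) = (2*C)/(-2 + K) = 2*C/(-2 + K))
I(n) = 8 + 2*n
I(O(7, B(-3, -4))) - 804 = (8 + 2*(2*7/(-2 - 4*(1 - 3)))) - 804 = (8 + 2*(2*7/(-2 - 4*(-2)))) - 804 = (8 + 2*(2*7/(-2 + 8))) - 804 = (8 + 2*(2*7/6)) - 804 = (8 + 2*(2*7*(1/6))) - 804 = (8 + 2*(7/3)) - 804 = (8 + 14/3) - 804 = 38/3 - 804 = -2374/3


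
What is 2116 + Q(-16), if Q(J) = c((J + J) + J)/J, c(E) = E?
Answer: 2119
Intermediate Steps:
Q(J) = 3 (Q(J) = ((J + J) + J)/J = (2*J + J)/J = (3*J)/J = 3)
2116 + Q(-16) = 2116 + 3 = 2119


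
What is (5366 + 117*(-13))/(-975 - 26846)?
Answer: -3845/27821 ≈ -0.13821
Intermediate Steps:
(5366 + 117*(-13))/(-975 - 26846) = (5366 - 1521)/(-27821) = 3845*(-1/27821) = -3845/27821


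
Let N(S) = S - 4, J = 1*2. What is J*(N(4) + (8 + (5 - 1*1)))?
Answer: 24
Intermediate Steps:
J = 2
N(S) = -4 + S
J*(N(4) + (8 + (5 - 1*1))) = 2*((-4 + 4) + (8 + (5 - 1*1))) = 2*(0 + (8 + (5 - 1))) = 2*(0 + (8 + 4)) = 2*(0 + 12) = 2*12 = 24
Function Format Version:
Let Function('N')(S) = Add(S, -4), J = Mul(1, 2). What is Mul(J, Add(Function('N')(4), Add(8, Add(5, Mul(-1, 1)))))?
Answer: 24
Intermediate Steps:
J = 2
Function('N')(S) = Add(-4, S)
Mul(J, Add(Function('N')(4), Add(8, Add(5, Mul(-1, 1))))) = Mul(2, Add(Add(-4, 4), Add(8, Add(5, Mul(-1, 1))))) = Mul(2, Add(0, Add(8, Add(5, -1)))) = Mul(2, Add(0, Add(8, 4))) = Mul(2, Add(0, 12)) = Mul(2, 12) = 24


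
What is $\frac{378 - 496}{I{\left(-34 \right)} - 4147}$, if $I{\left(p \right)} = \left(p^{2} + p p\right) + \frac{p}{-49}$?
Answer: $\frac{5782}{89881} \approx 0.06433$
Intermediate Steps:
$I{\left(p \right)} = 2 p^{2} - \frac{p}{49}$ ($I{\left(p \right)} = \left(p^{2} + p^{2}\right) + p \left(- \frac{1}{49}\right) = 2 p^{2} - \frac{p}{49}$)
$\frac{378 - 496}{I{\left(-34 \right)} - 4147} = \frac{378 - 496}{\frac{1}{49} \left(-34\right) \left(-1 + 98 \left(-34\right)\right) - 4147} = - \frac{118}{\frac{1}{49} \left(-34\right) \left(-1 - 3332\right) - 4147} = - \frac{118}{\frac{1}{49} \left(-34\right) \left(-3333\right) - 4147} = - \frac{118}{\frac{113322}{49} - 4147} = - \frac{118}{- \frac{89881}{49}} = \left(-118\right) \left(- \frac{49}{89881}\right) = \frac{5782}{89881}$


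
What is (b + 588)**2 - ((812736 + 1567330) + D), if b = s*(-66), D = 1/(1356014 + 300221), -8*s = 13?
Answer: -50261920887341/26499760 ≈ -1.8967e+6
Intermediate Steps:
s = -13/8 (s = -1/8*13 = -13/8 ≈ -1.6250)
D = 1/1656235 ≈ 6.0378e-7
b = 429/4 (b = -13/8*(-66) = 429/4 ≈ 107.25)
(b + 588)**2 - ((812736 + 1567330) + D) = (429/4 + 588)**2 - ((812736 + 1567330) + 1/1656235) = (2781/4)**2 - (2380066 + 1/1656235) = 7733961/16 - 1*3941948611511/1656235 = 7733961/16 - 3941948611511/1656235 = -50261920887341/26499760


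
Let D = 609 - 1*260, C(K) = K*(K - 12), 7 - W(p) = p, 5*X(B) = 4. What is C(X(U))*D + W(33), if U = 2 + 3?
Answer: -78826/25 ≈ -3153.0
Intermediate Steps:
U = 5
X(B) = ⅘ (X(B) = (⅕)*4 = ⅘)
W(p) = 7 - p
C(K) = K*(-12 + K)
D = 349 (D = 609 - 260 = 349)
C(X(U))*D + W(33) = (4*(-12 + ⅘)/5)*349 + (7 - 1*33) = ((⅘)*(-56/5))*349 + (7 - 33) = -224/25*349 - 26 = -78176/25 - 26 = -78826/25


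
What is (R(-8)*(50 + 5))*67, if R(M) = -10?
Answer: -36850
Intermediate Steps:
(R(-8)*(50 + 5))*67 = -10*(50 + 5)*67 = -10*55*67 = -550*67 = -36850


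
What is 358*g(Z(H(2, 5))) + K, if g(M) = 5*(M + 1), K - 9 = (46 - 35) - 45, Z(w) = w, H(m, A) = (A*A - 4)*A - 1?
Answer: 187925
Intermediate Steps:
H(m, A) = -1 + A*(-4 + A²) (H(m, A) = (A² - 4)*A - 1 = (-4 + A²)*A - 1 = A*(-4 + A²) - 1 = -1 + A*(-4 + A²))
K = -25 (K = 9 + ((46 - 35) - 45) = 9 + (11 - 45) = 9 - 34 = -25)
g(M) = 5 + 5*M (g(M) = 5*(1 + M) = 5 + 5*M)
358*g(Z(H(2, 5))) + K = 358*(5 + 5*(-1 + 5³ - 4*5)) - 25 = 358*(5 + 5*(-1 + 125 - 20)) - 25 = 358*(5 + 5*104) - 25 = 358*(5 + 520) - 25 = 358*525 - 25 = 187950 - 25 = 187925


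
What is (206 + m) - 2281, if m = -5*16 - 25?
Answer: -2180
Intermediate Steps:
m = -105 (m = -80 - 25 = -105)
(206 + m) - 2281 = (206 - 105) - 2281 = 101 - 2281 = -2180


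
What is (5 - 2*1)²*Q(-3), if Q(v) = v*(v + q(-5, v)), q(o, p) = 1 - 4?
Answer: 162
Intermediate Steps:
q(o, p) = -3
Q(v) = v*(-3 + v) (Q(v) = v*(v - 3) = v*(-3 + v))
(5 - 2*1)²*Q(-3) = (5 - 2*1)²*(-3*(-3 - 3)) = (5 - 2)²*(-3*(-6)) = 3²*18 = 9*18 = 162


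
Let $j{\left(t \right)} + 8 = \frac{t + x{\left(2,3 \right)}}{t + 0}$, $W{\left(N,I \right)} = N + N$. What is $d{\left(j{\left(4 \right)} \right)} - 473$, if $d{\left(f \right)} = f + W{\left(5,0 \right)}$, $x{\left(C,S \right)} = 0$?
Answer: $-470$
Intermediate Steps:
$W{\left(N,I \right)} = 2 N$
$j{\left(t \right)} = -7$ ($j{\left(t \right)} = -8 + \frac{t + 0}{t + 0} = -8 + \frac{t}{t} = -8 + 1 = -7$)
$d{\left(f \right)} = 10 + f$ ($d{\left(f \right)} = f + 2 \cdot 5 = f + 10 = 10 + f$)
$d{\left(j{\left(4 \right)} \right)} - 473 = \left(10 - 7\right) - 473 = 3 - 473 = -470$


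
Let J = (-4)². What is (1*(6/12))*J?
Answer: 8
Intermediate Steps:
J = 16
(1*(6/12))*J = (1*(6/12))*16 = (1*(6*(1/12)))*16 = (1*(½))*16 = (½)*16 = 8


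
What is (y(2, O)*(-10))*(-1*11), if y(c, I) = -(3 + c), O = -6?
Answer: -550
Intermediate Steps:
y(c, I) = -3 - c (y(c, I) = -(3 + c) = -3 - c)
(y(2, O)*(-10))*(-1*11) = ((-3 - 1*2)*(-10))*(-1*11) = ((-3 - 2)*(-10))*(-11) = -5*(-10)*(-11) = 50*(-11) = -550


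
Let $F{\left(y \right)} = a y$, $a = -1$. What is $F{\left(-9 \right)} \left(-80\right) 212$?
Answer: $-152640$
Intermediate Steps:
$F{\left(y \right)} = - y$
$F{\left(-9 \right)} \left(-80\right) 212 = \left(-1\right) \left(-9\right) \left(-80\right) 212 = 9 \left(-80\right) 212 = \left(-720\right) 212 = -152640$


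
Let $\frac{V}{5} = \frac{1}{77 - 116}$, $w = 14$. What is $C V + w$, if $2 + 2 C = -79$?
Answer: $\frac{499}{26} \approx 19.192$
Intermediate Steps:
$C = - \frac{81}{2}$ ($C = -1 + \frac{1}{2} \left(-79\right) = -1 - \frac{79}{2} = - \frac{81}{2} \approx -40.5$)
$V = - \frac{5}{39}$ ($V = \frac{5}{77 - 116} = \frac{5}{-39} = 5 \left(- \frac{1}{39}\right) = - \frac{5}{39} \approx -0.12821$)
$C V + w = \left(- \frac{81}{2}\right) \left(- \frac{5}{39}\right) + 14 = \frac{135}{26} + 14 = \frac{499}{26}$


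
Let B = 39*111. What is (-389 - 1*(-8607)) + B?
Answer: 12547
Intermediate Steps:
B = 4329
(-389 - 1*(-8607)) + B = (-389 - 1*(-8607)) + 4329 = (-389 + 8607) + 4329 = 8218 + 4329 = 12547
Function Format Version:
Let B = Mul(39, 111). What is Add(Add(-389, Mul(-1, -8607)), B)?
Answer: 12547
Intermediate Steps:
B = 4329
Add(Add(-389, Mul(-1, -8607)), B) = Add(Add(-389, Mul(-1, -8607)), 4329) = Add(Add(-389, 8607), 4329) = Add(8218, 4329) = 12547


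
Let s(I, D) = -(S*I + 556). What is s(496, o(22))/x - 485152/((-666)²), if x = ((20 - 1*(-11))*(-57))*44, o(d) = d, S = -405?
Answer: -2636968955/718449831 ≈ -3.6704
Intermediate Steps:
x = -77748 (x = ((20 + 11)*(-57))*44 = (31*(-57))*44 = -1767*44 = -77748)
s(I, D) = -556 + 405*I (s(I, D) = -(-405*I + 556) = -(556 - 405*I) = -556 + 405*I)
s(496, o(22))/x - 485152/((-666)²) = (-556 + 405*496)/(-77748) - 485152/((-666)²) = (-556 + 200880)*(-1/77748) - 485152/443556 = 200324*(-1/77748) - 485152*1/443556 = -50081/19437 - 121288/110889 = -2636968955/718449831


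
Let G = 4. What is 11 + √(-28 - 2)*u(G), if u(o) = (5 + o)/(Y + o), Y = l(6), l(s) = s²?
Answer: 11 + 9*I*√30/40 ≈ 11.0 + 1.2324*I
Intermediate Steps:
Y = 36 (Y = 6² = 36)
u(o) = (5 + o)/(36 + o)
11 + √(-28 - 2)*u(G) = 11 + √(-28 - 2)*((5 + 4)/(36 + 4)) = 11 + √(-30)*(9/40) = 11 + (I*√30)*((1/40)*9) = 11 + (I*√30)*(9/40) = 11 + 9*I*√30/40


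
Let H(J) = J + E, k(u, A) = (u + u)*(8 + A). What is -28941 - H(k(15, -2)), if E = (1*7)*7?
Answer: -29170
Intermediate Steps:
E = 49 (E = 7*7 = 49)
k(u, A) = 2*u*(8 + A) (k(u, A) = (2*u)*(8 + A) = 2*u*(8 + A))
H(J) = 49 + J (H(J) = J + 49 = 49 + J)
-28941 - H(k(15, -2)) = -28941 - (49 + 2*15*(8 - 2)) = -28941 - (49 + 2*15*6) = -28941 - (49 + 180) = -28941 - 1*229 = -28941 - 229 = -29170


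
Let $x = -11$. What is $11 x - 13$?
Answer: $-134$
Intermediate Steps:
$11 x - 13 = 11 \left(-11\right) - 13 = -121 - 13 = -134$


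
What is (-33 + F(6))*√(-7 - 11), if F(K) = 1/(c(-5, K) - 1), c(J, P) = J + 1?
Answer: -498*I*√2/5 ≈ -140.86*I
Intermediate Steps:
c(J, P) = 1 + J
F(K) = -⅕ (F(K) = 1/((1 - 5) - 1) = 1/(-4 - 1) = 1/(-5) = -⅕)
(-33 + F(6))*√(-7 - 11) = (-33 - ⅕)*√(-7 - 11) = -498*I*√2/5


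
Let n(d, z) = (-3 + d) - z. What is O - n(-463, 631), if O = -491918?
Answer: -490821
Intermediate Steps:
n(d, z) = -3 + d - z
O - n(-463, 631) = -491918 - (-3 - 463 - 1*631) = -491918 - (-3 - 463 - 631) = -491918 - 1*(-1097) = -491918 + 1097 = -490821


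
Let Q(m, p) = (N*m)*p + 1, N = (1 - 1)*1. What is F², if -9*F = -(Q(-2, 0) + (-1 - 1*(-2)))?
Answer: 4/81 ≈ 0.049383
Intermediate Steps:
N = 0 (N = 0*1 = 0)
Q(m, p) = 1 (Q(m, p) = (0*m)*p + 1 = 0*p + 1 = 0 + 1 = 1)
F = 2/9 (F = -(-1)*(1 + (-1 - 1*(-2)))/9 = -(-1)*(1 + (-1 + 2))/9 = -(-1)*(1 + 1)/9 = -(-1)*2/9 = -⅑*(-2) = 2/9 ≈ 0.22222)
F² = (2/9)² = 4/81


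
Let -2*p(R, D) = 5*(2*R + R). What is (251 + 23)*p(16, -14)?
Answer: -32880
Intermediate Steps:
p(R, D) = -15*R/2 (p(R, D) = -5*(2*R + R)/2 = -5*3*R/2 = -15*R/2)
(251 + 23)*p(16, -14) = (251 + 23)*(-15/2*16) = 274*(-120) = -32880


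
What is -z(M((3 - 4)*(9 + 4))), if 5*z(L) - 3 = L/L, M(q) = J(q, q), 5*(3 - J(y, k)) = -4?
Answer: -4/5 ≈ -0.80000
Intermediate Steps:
J(y, k) = 19/5 (J(y, k) = 3 - 1/5*(-4) = 3 + 4/5 = 19/5)
M(q) = 19/5
z(L) = 4/5 (z(L) = 3/5 + (L/L)/5 = 3/5 + (1/5)*1 = 3/5 + 1/5 = 4/5)
-z(M((3 - 4)*(9 + 4))) = -1*4/5 = -4/5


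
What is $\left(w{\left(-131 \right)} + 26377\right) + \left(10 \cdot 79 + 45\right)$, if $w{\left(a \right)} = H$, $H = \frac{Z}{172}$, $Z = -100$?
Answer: $\frac{1170091}{43} \approx 27211.0$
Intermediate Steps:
$H = - \frac{25}{43}$ ($H = - \frac{100}{172} = \left(-100\right) \frac{1}{172} = - \frac{25}{43} \approx -0.5814$)
$w{\left(a \right)} = - \frac{25}{43}$
$\left(w{\left(-131 \right)} + 26377\right) + \left(10 \cdot 79 + 45\right) = \left(- \frac{25}{43} + 26377\right) + \left(10 \cdot 79 + 45\right) = \frac{1134186}{43} + \left(790 + 45\right) = \frac{1134186}{43} + 835 = \frac{1170091}{43}$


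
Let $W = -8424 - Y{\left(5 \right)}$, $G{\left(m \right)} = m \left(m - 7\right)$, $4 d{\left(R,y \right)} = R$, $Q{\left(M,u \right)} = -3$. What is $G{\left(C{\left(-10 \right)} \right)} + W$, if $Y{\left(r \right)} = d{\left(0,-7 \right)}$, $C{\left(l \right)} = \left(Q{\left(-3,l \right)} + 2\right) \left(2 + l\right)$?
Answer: $-8416$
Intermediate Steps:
$d{\left(R,y \right)} = \frac{R}{4}$
$C{\left(l \right)} = -2 - l$ ($C{\left(l \right)} = \left(-3 + 2\right) \left(2 + l\right) = - (2 + l) = -2 - l$)
$G{\left(m \right)} = m \left(-7 + m\right)$
$Y{\left(r \right)} = 0$ ($Y{\left(r \right)} = \frac{1}{4} \cdot 0 = 0$)
$W = -8424$ ($W = -8424 - 0 = -8424 + 0 = -8424$)
$G{\left(C{\left(-10 \right)} \right)} + W = \left(-2 - -10\right) \left(-7 - -8\right) - 8424 = \left(-2 + 10\right) \left(-7 + \left(-2 + 10\right)\right) - 8424 = 8 \left(-7 + 8\right) - 8424 = 8 \cdot 1 - 8424 = 8 - 8424 = -8416$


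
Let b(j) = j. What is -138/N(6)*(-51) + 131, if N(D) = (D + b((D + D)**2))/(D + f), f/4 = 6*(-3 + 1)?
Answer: -45991/25 ≈ -1839.6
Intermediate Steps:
f = -48 (f = 4*(6*(-3 + 1)) = 4*(6*(-2)) = 4*(-12) = -48)
N(D) = (D + 4*D**2)/(-48 + D) (N(D) = (D + (D + D)**2)/(D - 48) = (D + (2*D)**2)/(-48 + D) = (D + 4*D**2)/(-48 + D))
-138/N(6)*(-51) + 131 = -138*(-48 + 6)/(6*(1 + 4*6))*(-51) + 131 = -138*(-7/(1 + 24))*(-51) + 131 = -138/(6*(-1/42)*25)*(-51) + 131 = -138/(-25/7)*(-51) + 131 = -138*(-7/25)*(-51) + 131 = (966/25)*(-51) + 131 = -49266/25 + 131 = -45991/25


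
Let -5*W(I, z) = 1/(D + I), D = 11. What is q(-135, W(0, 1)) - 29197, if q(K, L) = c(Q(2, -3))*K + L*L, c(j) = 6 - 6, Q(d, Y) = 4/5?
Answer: -88320924/3025 ≈ -29197.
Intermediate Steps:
Q(d, Y) = 4/5 (Q(d, Y) = 4*(1/5) = 4/5)
c(j) = 0
W(I, z) = -1/(5*(11 + I))
q(K, L) = L**2 (q(K, L) = 0*K + L*L = 0 + L**2 = L**2)
q(-135, W(0, 1)) - 29197 = (-1/(55 + 5*0))**2 - 29197 = (-1/(55 + 0))**2 - 29197 = (-1/55)**2 - 29197 = 1/3025 - 29197 = -88320924/3025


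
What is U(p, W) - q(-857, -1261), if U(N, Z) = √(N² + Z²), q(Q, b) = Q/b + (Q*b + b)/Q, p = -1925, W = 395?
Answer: 1360409127/1080677 + 65*√914 ≈ 3224.0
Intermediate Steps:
q(Q, b) = Q/b + (b + Q*b)/Q
U(p, W) - q(-857, -1261) = √((-1925)² + 395²) - (-1261 - 857/(-1261) - 1261/(-857)) = √(3705625 + 156025) - (-1261 - 857*(-1/1261) - 1261*(-1/857)) = √3861650 - (-1261 + 857/1261 + 1261/857) = 65*√914 - 1*(-1360409127/1080677) = 65*√914 + 1360409127/1080677 = 1360409127/1080677 + 65*√914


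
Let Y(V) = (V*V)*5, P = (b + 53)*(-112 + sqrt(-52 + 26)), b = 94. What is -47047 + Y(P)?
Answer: 1352460263 - 24202080*I*sqrt(26) ≈ 1.3525e+9 - 1.2341e+8*I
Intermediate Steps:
P = -16464 + 147*I*sqrt(26) (P = (94 + 53)*(-112 + sqrt(-52 + 26)) = 147*(-112 + sqrt(-26)) = 147*(-112 + I*sqrt(26)) = -16464 + 147*I*sqrt(26) ≈ -16464.0 + 749.56*I)
Y(V) = 5*V**2 (Y(V) = V**2*5 = 5*V**2)
-47047 + Y(P) = -47047 + 5*(-16464 + 147*I*sqrt(26))**2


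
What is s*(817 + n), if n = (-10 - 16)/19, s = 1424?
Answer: 22067728/19 ≈ 1.1615e+6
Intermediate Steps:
n = -26/19 (n = -26*1/19 = -26/19 ≈ -1.3684)
s*(817 + n) = 1424*(817 - 26/19) = 1424*(15497/19) = 22067728/19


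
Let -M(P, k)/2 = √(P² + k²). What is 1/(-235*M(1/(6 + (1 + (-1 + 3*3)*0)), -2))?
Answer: 7*√197/92590 ≈ 0.0010611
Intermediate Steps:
M(P, k) = -2*√(P² + k²)
1/(-235*M(1/(6 + (1 + (-1 + 3*3)*0)), -2)) = 1/(-(-470)*√((1/(6 + (1 + (-1 + 3*3)*0)))² + (-2)²)) = 1/(-(-470)*√((1/(6 + (1 + (-1 + 9)*0)))² + 4)) = 1/(-(-470)*√((1/(6 + (1 + 8*0)))² + 4)) = 1/(-(-470)*√((1/(6 + (1 + 0)))² + 4)) = 1/(-(-470)*√((1/(6 + 1))² + 4)) = 1/(-(-470)*√((1/7)² + 4)) = 1/(-(-470)*√((⅐)² + 4)) = 1/(-(-470)*√(1/49 + 4)) = 1/(-(-470)*√(197/49)) = 1/(-(-470)*√197/7) = 1/(470*√197/7) = 7*√197/92590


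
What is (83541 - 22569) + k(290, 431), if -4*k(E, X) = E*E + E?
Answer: 79749/2 ≈ 39875.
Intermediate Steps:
k(E, X) = -E/4 - E²/4 (k(E, X) = -(E*E + E)/4 = -(E² + E)/4 = -(E + E²)/4 = -E/4 - E²/4)
(83541 - 22569) + k(290, 431) = (83541 - 22569) - ¼*290*(1 + 290) = 60972 - ¼*290*291 = 60972 - 42195/2 = 79749/2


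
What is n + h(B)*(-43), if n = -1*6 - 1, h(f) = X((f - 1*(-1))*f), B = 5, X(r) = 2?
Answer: -93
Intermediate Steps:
h(f) = 2
n = -7 (n = -6 - 1 = -7)
n + h(B)*(-43) = -7 + 2*(-43) = -7 - 86 = -93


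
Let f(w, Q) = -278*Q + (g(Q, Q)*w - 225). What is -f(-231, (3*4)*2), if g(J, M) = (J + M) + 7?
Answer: 19602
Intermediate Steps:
g(J, M) = 7 + J + M
f(w, Q) = -225 - 278*Q + w*(7 + 2*Q) (f(w, Q) = -278*Q + ((7 + Q + Q)*w - 225) = -278*Q + ((7 + 2*Q)*w - 225) = -278*Q + (w*(7 + 2*Q) - 225) = -278*Q + (-225 + w*(7 + 2*Q)) = -225 - 278*Q + w*(7 + 2*Q))
-f(-231, (3*4)*2) = -(-225 - 278*3*4*2 - 231*(7 + 2*((3*4)*2))) = -(-225 - 3336*2 - 231*(7 + 2*(12*2))) = -(-225 - 278*24 - 231*(7 + 2*24)) = -(-225 - 6672 - 231*(7 + 48)) = -(-225 - 6672 - 231*55) = -(-225 - 6672 - 12705) = -1*(-19602) = 19602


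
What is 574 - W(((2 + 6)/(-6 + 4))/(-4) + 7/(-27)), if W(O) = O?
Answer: 15478/27 ≈ 573.26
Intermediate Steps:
574 - W(((2 + 6)/(-6 + 4))/(-4) + 7/(-27)) = 574 - (((2 + 6)/(-6 + 4))/(-4) + 7/(-27)) = 574 - ((8/(-2))*(-1/4) + 7*(-1/27)) = 574 - ((8*(-1/2))*(-1/4) - 7/27) = 574 - (-4*(-1/4) - 7/27) = 574 - (1 - 7/27) = 574 - 1*20/27 = 574 - 20/27 = 15478/27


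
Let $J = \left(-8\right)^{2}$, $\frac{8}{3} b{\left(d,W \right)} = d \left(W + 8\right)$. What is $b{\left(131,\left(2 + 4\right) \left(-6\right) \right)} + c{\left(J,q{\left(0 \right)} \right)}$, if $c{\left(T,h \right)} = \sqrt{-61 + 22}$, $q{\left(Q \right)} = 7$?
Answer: $- \frac{2751}{2} + i \sqrt{39} \approx -1375.5 + 6.245 i$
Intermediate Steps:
$b{\left(d,W \right)} = \frac{3 d \left(8 + W\right)}{8}$ ($b{\left(d,W \right)} = \frac{3 d \left(W + 8\right)}{8} = \frac{3 d \left(8 + W\right)}{8}$)
$J = 64$
$c{\left(T,h \right)} = i \sqrt{39}$ ($c{\left(T,h \right)} = \sqrt{-39} = i \sqrt{39}$)
$b{\left(131,\left(2 + 4\right) \left(-6\right) \right)} + c{\left(J,q{\left(0 \right)} \right)} = \frac{3}{8} \cdot 131 \left(8 + \left(2 + 4\right) \left(-6\right)\right) + i \sqrt{39} = \frac{3}{8} \cdot 131 \left(8 + 6 \left(-6\right)\right) + i \sqrt{39} = \frac{3}{8} \cdot 131 \left(8 - 36\right) + i \sqrt{39} = \frac{3}{8} \cdot 131 \left(-28\right) + i \sqrt{39} = - \frac{2751}{2} + i \sqrt{39}$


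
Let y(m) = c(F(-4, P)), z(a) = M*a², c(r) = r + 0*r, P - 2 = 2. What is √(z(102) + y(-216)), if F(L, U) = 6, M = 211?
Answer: 5*√87810 ≈ 1481.6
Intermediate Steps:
P = 4 (P = 2 + 2 = 4)
c(r) = r (c(r) = r + 0 = r)
z(a) = 211*a²
y(m) = 6
√(z(102) + y(-216)) = √(211*102² + 6) = √(211*10404 + 6) = √(2195244 + 6) = √2195250 = 5*√87810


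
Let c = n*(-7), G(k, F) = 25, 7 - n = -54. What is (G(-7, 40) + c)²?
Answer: 161604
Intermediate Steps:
n = 61 (n = 7 - 1*(-54) = 7 + 54 = 61)
c = -427 (c = 61*(-7) = -427)
(G(-7, 40) + c)² = (25 - 427)² = (-402)² = 161604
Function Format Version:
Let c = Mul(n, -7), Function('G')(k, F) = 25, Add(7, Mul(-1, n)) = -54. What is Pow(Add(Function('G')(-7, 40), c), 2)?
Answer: 161604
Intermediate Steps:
n = 61 (n = Add(7, Mul(-1, -54)) = Add(7, 54) = 61)
c = -427 (c = Mul(61, -7) = -427)
Pow(Add(Function('G')(-7, 40), c), 2) = Pow(Add(25, -427), 2) = Pow(-402, 2) = 161604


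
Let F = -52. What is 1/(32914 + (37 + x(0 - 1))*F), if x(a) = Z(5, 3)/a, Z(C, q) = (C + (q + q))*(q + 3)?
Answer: 1/34422 ≈ 2.9051e-5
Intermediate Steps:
Z(C, q) = (3 + q)*(C + 2*q) (Z(C, q) = (C + 2*q)*(3 + q) = (3 + q)*(C + 2*q))
x(a) = 66/a (x(a) = (2*3² + 3*5 + 6*3 + 5*3)/a = (2*9 + 15 + 18 + 15)/a = (18 + 15 + 18 + 15)/a = 66/a)
1/(32914 + (37 + x(0 - 1))*F) = 1/(32914 + (37 + 66/(0 - 1))*(-52)) = 1/(32914 + (37 + 66/(-1))*(-52)) = 1/(32914 + (37 + 66*(-1))*(-52)) = 1/(32914 + (37 - 66)*(-52)) = 1/(32914 - 29*(-52)) = 1/(32914 + 1508) = 1/34422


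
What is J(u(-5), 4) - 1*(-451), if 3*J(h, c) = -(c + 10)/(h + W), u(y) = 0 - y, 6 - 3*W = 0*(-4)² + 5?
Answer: 3601/8 ≈ 450.13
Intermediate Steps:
W = ⅓ (W = 2 - (0*(-4)² + 5)/3 = 2 - (0*16 + 5)/3 = 2 - (0 + 5)/3 = 2 - ⅓*5 = 2 - 5/3 = ⅓ ≈ 0.33333)
u(y) = -y
J(h, c) = -(10 + c)/(3*(⅓ + h)) (J(h, c) = (-(c + 10)/(h + ⅓))/3 = (-(10 + c)/(⅓ + h))/3 = -(10 + c)/(3*(⅓ + h)))
J(u(-5), 4) - 1*(-451) = (-10 - 1*4)/(1 + 3*(-1*(-5))) - 1*(-451) = (-10 - 4)/(1 + 3*5) + 451 = -14/(1 + 15) + 451 = -14/16 + 451 = (1/16)*(-14) + 451 = -7/8 + 451 = 3601/8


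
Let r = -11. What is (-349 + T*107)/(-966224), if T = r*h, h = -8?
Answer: -9067/966224 ≈ -0.0093839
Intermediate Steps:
T = 88 (T = -11*(-8) = 88)
(-349 + T*107)/(-966224) = (-349 + 88*107)/(-966224) = (-349 + 9416)*(-1/966224) = 9067*(-1/966224) = -9067/966224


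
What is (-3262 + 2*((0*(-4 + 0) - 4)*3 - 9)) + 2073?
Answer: -1231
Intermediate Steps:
(-3262 + 2*((0*(-4 + 0) - 4)*3 - 9)) + 2073 = (-3262 + 2*((0*(-4) - 4)*3 - 9)) + 2073 = (-3262 + 2*((0 - 4)*3 - 9)) + 2073 = (-3262 + 2*(-4*3 - 9)) + 2073 = (-3262 + 2*(-12 - 9)) + 2073 = (-3262 + 2*(-21)) + 2073 = (-3262 - 42) + 2073 = -3304 + 2073 = -1231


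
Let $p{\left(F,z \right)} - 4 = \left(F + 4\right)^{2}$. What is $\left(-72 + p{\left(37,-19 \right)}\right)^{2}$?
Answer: $2601769$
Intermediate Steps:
$p{\left(F,z \right)} = 4 + \left(4 + F\right)^{2}$ ($p{\left(F,z \right)} = 4 + \left(F + 4\right)^{2} = 4 + \left(4 + F\right)^{2}$)
$\left(-72 + p{\left(37,-19 \right)}\right)^{2} = \left(-72 + \left(4 + \left(4 + 37\right)^{2}\right)\right)^{2} = \left(-72 + \left(4 + 41^{2}\right)\right)^{2} = \left(-72 + \left(4 + 1681\right)\right)^{2} = \left(-72 + 1685\right)^{2} = 1613^{2} = 2601769$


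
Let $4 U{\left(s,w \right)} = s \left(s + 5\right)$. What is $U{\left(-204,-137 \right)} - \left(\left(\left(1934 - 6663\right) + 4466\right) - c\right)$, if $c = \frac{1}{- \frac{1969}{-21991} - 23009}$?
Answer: $\frac{5268356925409}{505988950} \approx 10412.0$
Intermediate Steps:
$U{\left(s,w \right)} = \frac{s \left(5 + s\right)}{4}$ ($U{\left(s,w \right)} = \frac{s \left(s + 5\right)}{4} = \frac{s \left(5 + s\right)}{4}$)
$c = - \frac{21991}{505988950}$ ($c = \frac{1}{\left(-1969\right) \left(- \frac{1}{21991}\right) - 23009} = \frac{1}{\frac{1969}{21991} - 23009} = \frac{1}{- \frac{505988950}{21991}} = - \frac{21991}{505988950} \approx -4.3461 \cdot 10^{-5}$)
$U{\left(-204,-137 \right)} - \left(\left(\left(1934 - 6663\right) + 4466\right) - c\right) = \frac{1}{4} \left(-204\right) \left(5 - 204\right) - \left(\left(\left(1934 - 6663\right) + 4466\right) - - \frac{21991}{505988950}\right) = \frac{1}{4} \left(-204\right) \left(-199\right) - \left(\left(-4729 + 4466\right) + \frac{21991}{505988950}\right) = 10149 - \left(-263 + \frac{21991}{505988950}\right) = 10149 - - \frac{133075071859}{505988950} = 10149 + \frac{133075071859}{505988950} = \frac{5268356925409}{505988950}$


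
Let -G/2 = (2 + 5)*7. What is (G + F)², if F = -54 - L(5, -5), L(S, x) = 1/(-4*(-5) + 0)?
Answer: 9247681/400 ≈ 23119.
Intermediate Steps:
L(S, x) = 1/20 (L(S, x) = 1/(20 + 0) = 1/20)
G = -98 (G = -2*(2 + 5)*7 = -14*7 = -2*49 = -98)
F = -1081/20 (F = -54 - 1*1/20 = -54 - 1/20 = -1081/20 ≈ -54.050)
(G + F)² = (-98 - 1081/20)² = (-3041/20)² = 9247681/400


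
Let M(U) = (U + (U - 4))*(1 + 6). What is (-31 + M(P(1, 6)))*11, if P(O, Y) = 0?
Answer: -649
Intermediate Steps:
M(U) = -28 + 14*U (M(U) = (U + (-4 + U))*7 = (-4 + 2*U)*7 = -28 + 14*U)
(-31 + M(P(1, 6)))*11 = (-31 + (-28 + 14*0))*11 = (-31 + (-28 + 0))*11 = (-31 - 28)*11 = -59*11 = -649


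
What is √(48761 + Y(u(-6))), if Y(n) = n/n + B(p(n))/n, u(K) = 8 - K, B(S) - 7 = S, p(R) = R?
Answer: √195054/2 ≈ 220.82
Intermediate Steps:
B(S) = 7 + S
Y(n) = 1 + (7 + n)/n (Y(n) = n/n + (7 + n)/n = 1 + (7 + n)/n)
√(48761 + Y(u(-6))) = √(48761 + (2 + 7/(8 - 1*(-6)))) = √(48761 + (2 + 7/(8 + 6))) = √(48761 + (2 + 7/14)) = √(48761 + (2 + 7*(1/14))) = √(48761 + (2 + ½)) = √(48761 + 5/2) = √(97527/2) = √195054/2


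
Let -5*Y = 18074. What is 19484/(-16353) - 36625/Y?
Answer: 2642489309/295564122 ≈ 8.9405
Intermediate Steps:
Y = -18074/5 (Y = -⅕*18074 = -18074/5 ≈ -3614.8)
19484/(-16353) - 36625/Y = 19484/(-16353) - 36625/(-18074/5) = 19484*(-1/16353) - 36625*(-5/18074) = -19484/16353 + 183125/18074 = 2642489309/295564122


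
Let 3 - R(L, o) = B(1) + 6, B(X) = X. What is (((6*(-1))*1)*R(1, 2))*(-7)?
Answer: -168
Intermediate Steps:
R(L, o) = -4 (R(L, o) = 3 - (1 + 6) = 3 - 1*7 = 3 - 7 = -4)
(((6*(-1))*1)*R(1, 2))*(-7) = (((6*(-1))*1)*(-4))*(-7) = (-6*1*(-4))*(-7) = -6*(-4)*(-7) = 24*(-7) = -168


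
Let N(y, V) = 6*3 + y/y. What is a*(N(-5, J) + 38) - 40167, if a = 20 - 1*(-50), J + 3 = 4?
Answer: -36177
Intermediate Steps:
J = 1 (J = -3 + 4 = 1)
N(y, V) = 19 (N(y, V) = 18 + 1 = 19)
a = 70 (a = 20 + 50 = 70)
a*(N(-5, J) + 38) - 40167 = 70*(19 + 38) - 40167 = 70*57 - 40167 = 3990 - 40167 = -36177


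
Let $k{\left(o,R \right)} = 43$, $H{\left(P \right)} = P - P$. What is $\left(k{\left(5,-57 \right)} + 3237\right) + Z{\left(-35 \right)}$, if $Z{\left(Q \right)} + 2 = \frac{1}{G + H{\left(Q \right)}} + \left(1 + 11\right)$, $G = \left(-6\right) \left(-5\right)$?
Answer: $\frac{98701}{30} \approx 3290.0$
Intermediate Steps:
$G = 30$
$H{\left(P \right)} = 0$
$Z{\left(Q \right)} = \frac{301}{30}$ ($Z{\left(Q \right)} = -2 + \left(\frac{1}{30 + 0} + \left(1 + 11\right)\right) = -2 + \left(\frac{1}{30} + 12\right) = -2 + \frac{361}{30} = \frac{301}{30}$)
$\left(k{\left(5,-57 \right)} + 3237\right) + Z{\left(-35 \right)} = \left(43 + 3237\right) + \frac{301}{30} = 3280 + \frac{301}{30} = \frac{98701}{30}$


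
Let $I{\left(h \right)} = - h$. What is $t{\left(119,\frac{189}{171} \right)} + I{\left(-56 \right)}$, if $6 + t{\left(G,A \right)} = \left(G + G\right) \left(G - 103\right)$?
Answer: $3858$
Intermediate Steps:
$t{\left(G,A \right)} = -6 + 2 G \left(-103 + G\right)$ ($t{\left(G,A \right)} = -6 + \left(G + G\right) \left(G - 103\right) = -6 + 2 G \left(-103 + G\right)$)
$t{\left(119,\frac{189}{171} \right)} + I{\left(-56 \right)} = \left(-6 - 24514 + 2 \cdot 119^{2}\right) - -56 = \left(-6 - 24514 + 2 \cdot 14161\right) + 56 = \left(-6 - 24514 + 28322\right) + 56 = 3802 + 56 = 3858$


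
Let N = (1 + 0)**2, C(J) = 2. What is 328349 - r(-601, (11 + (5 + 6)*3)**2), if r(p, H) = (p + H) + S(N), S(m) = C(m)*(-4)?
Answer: 327022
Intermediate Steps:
N = 1 (N = 1**2 = 1)
S(m) = -8 (S(m) = 2*(-4) = -8)
r(p, H) = -8 + H + p (r(p, H) = (p + H) - 8 = (H + p) - 8 = -8 + H + p)
328349 - r(-601, (11 + (5 + 6)*3)**2) = 328349 - (-8 + (11 + (5 + 6)*3)**2 - 601) = 328349 - (-8 + (11 + 11*3)**2 - 601) = 328349 - (-8 + (11 + 33)**2 - 601) = 328349 - (-8 + 44**2 - 601) = 328349 - (-8 + 1936 - 601) = 328349 - 1*1327 = 328349 - 1327 = 327022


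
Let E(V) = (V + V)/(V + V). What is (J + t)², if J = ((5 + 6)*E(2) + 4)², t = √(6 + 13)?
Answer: (225 + √19)² ≈ 52606.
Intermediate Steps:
E(V) = 1 (E(V) = (2*V)/((2*V)) = (2*V)*(1/(2*V)) = 1)
t = √19 ≈ 4.3589
J = 225 (J = ((5 + 6)*1 + 4)² = (11*1 + 4)² = (11 + 4)² = 15² = 225)
(J + t)² = (225 + √19)²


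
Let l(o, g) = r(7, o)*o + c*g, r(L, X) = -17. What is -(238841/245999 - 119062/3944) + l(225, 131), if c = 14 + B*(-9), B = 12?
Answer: -7815017169875/485110028 ≈ -16110.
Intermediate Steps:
c = -94 (c = 14 + 12*(-9) = 14 - 108 = -94)
l(o, g) = -94*g - 17*o (l(o, g) = -17*o - 94*g = -94*g - 17*o)
-(238841/245999 - 119062/3944) + l(225, 131) = -(238841/245999 - 119062/3944) + (-94*131 - 17*225) = -(238841*(1/245999) - 119062*1/3944) + (-12314 - 3825) = -(238841/245999 - 59531/1972) - 16139 = -1*(-14173572017/485110028) - 16139 = 14173572017/485110028 - 16139 = -7815017169875/485110028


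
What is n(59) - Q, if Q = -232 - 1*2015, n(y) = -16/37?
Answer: 83123/37 ≈ 2246.6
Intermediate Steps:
n(y) = -16/37 (n(y) = -16*1/37 = -16/37)
Q = -2247 (Q = -232 - 2015 = -2247)
n(59) - Q = -16/37 - 1*(-2247) = -16/37 + 2247 = 83123/37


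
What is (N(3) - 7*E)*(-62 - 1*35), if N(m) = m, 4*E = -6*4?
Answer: -4365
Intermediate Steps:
E = -6 (E = (-6*4)/4 = (1/4)*(-24) = -6)
(N(3) - 7*E)*(-62 - 1*35) = (3 - 7*(-6))*(-62 - 1*35) = (3 + 42)*(-62 - 35) = 45*(-97) = -4365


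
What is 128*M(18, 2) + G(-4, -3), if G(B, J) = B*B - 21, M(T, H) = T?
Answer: 2299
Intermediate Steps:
G(B, J) = -21 + B² (G(B, J) = B² - 21 = -21 + B²)
128*M(18, 2) + G(-4, -3) = 128*18 + (-21 + (-4)²) = 2304 + (-21 + 16) = 2304 - 5 = 2299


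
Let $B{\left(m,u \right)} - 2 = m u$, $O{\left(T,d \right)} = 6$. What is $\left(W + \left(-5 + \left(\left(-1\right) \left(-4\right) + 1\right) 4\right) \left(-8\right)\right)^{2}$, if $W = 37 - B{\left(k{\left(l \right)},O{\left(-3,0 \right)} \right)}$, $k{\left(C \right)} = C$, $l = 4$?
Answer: $11881$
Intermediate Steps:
$B{\left(m,u \right)} = 2 + m u$
$W = 11$ ($W = 37 - \left(2 + 4 \cdot 6\right) = 37 - \left(2 + 24\right) = 37 - 26 = 11$)
$\left(W + \left(-5 + \left(\left(-1\right) \left(-4\right) + 1\right) 4\right) \left(-8\right)\right)^{2} = \left(11 + \left(-5 + \left(\left(-1\right) \left(-4\right) + 1\right) 4\right) \left(-8\right)\right)^{2} = \left(11 + \left(-5 + \left(4 + 1\right) 4\right) \left(-8\right)\right)^{2} = \left(11 + \left(-5 + 5 \cdot 4\right) \left(-8\right)\right)^{2} = \left(11 + \left(-5 + 20\right) \left(-8\right)\right)^{2} = \left(11 + 15 \left(-8\right)\right)^{2} = \left(11 - 120\right)^{2} = \left(-109\right)^{2} = 11881$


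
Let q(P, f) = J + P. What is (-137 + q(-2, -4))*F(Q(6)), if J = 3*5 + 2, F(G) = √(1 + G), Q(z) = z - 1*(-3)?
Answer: -122*√10 ≈ -385.80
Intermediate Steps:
Q(z) = 3 + z (Q(z) = z + 3 = 3 + z)
J = 17 (J = 15 + 2 = 17)
q(P, f) = 17 + P
(-137 + q(-2, -4))*F(Q(6)) = (-137 + (17 - 2))*√(1 + (3 + 6)) = (-137 + 15)*√(1 + 9) = -122*√10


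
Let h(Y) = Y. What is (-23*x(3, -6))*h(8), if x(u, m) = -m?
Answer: -1104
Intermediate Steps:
(-23*x(3, -6))*h(8) = -(-23)*(-6)*8 = -23*6*8 = -138*8 = -1104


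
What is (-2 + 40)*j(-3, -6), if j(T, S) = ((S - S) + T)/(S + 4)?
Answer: 57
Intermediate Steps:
j(T, S) = T/(4 + S) (j(T, S) = (0 + T)/(4 + S) = T/(4 + S))
(-2 + 40)*j(-3, -6) = (-2 + 40)*(-3/(4 - 6)) = 38*(-3/(-2)) = 38*(-3*(-½)) = 38*(3/2) = 57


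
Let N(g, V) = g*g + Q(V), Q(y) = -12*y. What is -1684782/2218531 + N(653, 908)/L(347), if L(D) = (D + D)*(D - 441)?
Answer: -1031736909955/144728088316 ≈ -7.1288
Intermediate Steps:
L(D) = 2*D*(-441 + D) (L(D) = (2*D)*(-441 + D) = 2*D*(-441 + D))
N(g, V) = g**2 - 12*V (N(g, V) = g*g - 12*V = g**2 - 12*V)
-1684782/2218531 + N(653, 908)/L(347) = -1684782/2218531 + (653**2 - 12*908)/((2*347*(-441 + 347))) = -1684782*1/2218531 + (426409 - 10896)/((2*347*(-94))) = -1684782/2218531 + 415513/(-65236) = -1684782/2218531 + 415513*(-1/65236) = -1684782/2218531 - 415513/65236 = -1031736909955/144728088316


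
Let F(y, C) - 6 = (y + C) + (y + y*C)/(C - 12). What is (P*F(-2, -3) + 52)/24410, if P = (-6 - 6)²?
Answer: 394/61025 ≈ 0.0064564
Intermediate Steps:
F(y, C) = 6 + C + y + (y + C*y)/(-12 + C) (F(y, C) = 6 + ((y + C) + (y + y*C)/(C - 12)) = 6 + ((C + y) + (y + C*y)/(-12 + C)) = 6 + (C + y + (y + C*y)/(-12 + C)) = 6 + C + y + (y + C*y)/(-12 + C))
P = 144 (P = (-12)² = 144)
(P*F(-2, -3) + 52)/24410 = (144*((-72 + (-3)² - 11*(-2) - 6*(-3) + 2*(-3)*(-2))/(-12 - 3)) + 52)/24410 = (144*((-72 + 9 + 22 + 18 + 12)/(-15)) + 52)*(1/24410) = (144*(-1/15*(-11)) + 52)*(1/24410) = (144*(11/15) + 52)*(1/24410) = (528/5 + 52)*(1/24410) = (788/5)*(1/24410) = 394/61025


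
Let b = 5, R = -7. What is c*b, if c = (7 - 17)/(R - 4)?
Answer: 50/11 ≈ 4.5455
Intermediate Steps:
c = 10/11 (c = (7 - 17)/(-7 - 4) = -10/(-11) = -10*(-1/11) = 10/11 ≈ 0.90909)
c*b = (10/11)*5 = 50/11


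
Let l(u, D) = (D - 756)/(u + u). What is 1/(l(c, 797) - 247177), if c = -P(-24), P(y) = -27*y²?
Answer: -31104/7688193367 ≈ -4.0457e-6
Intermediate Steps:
c = 15552 (c = -(-27)*(-24)² = -(-27)*576 = -1*(-15552) = 15552)
l(u, D) = (-756 + D)/(2*u) (l(u, D) = (-756 + D)/((2*u)) = (-756 + D)*(1/(2*u)) = (-756 + D)/(2*u))
1/(l(c, 797) - 247177) = 1/((½)*(-756 + 797)/15552 - 247177) = 1/((½)*(1/15552)*41 - 247177) = 1/(41/31104 - 247177) = 1/(-7688193367/31104) = -31104/7688193367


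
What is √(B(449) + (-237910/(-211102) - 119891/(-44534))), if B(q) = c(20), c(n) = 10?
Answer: 9*√3769669559128303614/4700608234 ≈ 3.7174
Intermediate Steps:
B(q) = 10
√(B(449) + (-237910/(-211102) - 119891/(-44534))) = √(10 + (-237910/(-211102) - 119891/(-44534))) = √(10 + (-237910*(-1/211102) - 119891*(-1/44534))) = √(10 + (118955/105551 + 119891/44534)) = √(10 + 17952156911/4700608234) = √(64958239251/4700608234) = 9*√3769669559128303614/4700608234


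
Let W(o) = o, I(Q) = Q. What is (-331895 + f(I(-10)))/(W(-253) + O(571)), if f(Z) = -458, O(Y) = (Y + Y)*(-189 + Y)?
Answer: -332353/435991 ≈ -0.76229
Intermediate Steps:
O(Y) = 2*Y*(-189 + Y) (O(Y) = (2*Y)*(-189 + Y) = 2*Y*(-189 + Y))
(-331895 + f(I(-10)))/(W(-253) + O(571)) = (-331895 - 458)/(-253 + 2*571*(-189 + 571)) = -332353/(-253 + 2*571*382) = -332353/(-253 + 436244) = -332353/435991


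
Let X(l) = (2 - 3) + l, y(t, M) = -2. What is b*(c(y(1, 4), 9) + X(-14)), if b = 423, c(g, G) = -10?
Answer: -10575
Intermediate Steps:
X(l) = -1 + l
b*(c(y(1, 4), 9) + X(-14)) = 423*(-10 + (-1 - 14)) = 423*(-10 - 15) = 423*(-25) = -10575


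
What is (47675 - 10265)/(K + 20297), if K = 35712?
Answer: 37410/56009 ≈ 0.66793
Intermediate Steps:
(47675 - 10265)/(K + 20297) = (47675 - 10265)/(35712 + 20297) = 37410/56009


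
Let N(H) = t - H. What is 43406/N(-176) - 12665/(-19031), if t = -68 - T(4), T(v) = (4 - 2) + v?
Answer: 413675708/970581 ≈ 426.21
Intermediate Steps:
T(v) = 2 + v
t = -74 (t = -68 - (2 + 4) = -68 - 1*6 = -68 - 6 = -74)
N(H) = -74 - H
43406/N(-176) - 12665/(-19031) = 43406/(-74 - 1*(-176)) - 12665/(-19031) = 43406/(-74 + 176) - 12665*(-1/19031) = 43406/102 + 12665/19031 = 43406*(1/102) + 12665/19031 = 21703/51 + 12665/19031 = 413675708/970581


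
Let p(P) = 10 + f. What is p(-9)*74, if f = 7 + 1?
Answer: 1332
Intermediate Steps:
f = 8
p(P) = 18 (p(P) = 10 + 8 = 18)
p(-9)*74 = 18*74 = 1332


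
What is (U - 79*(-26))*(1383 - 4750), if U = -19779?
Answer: 59680075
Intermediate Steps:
(U - 79*(-26))*(1383 - 4750) = (-19779 - 79*(-26))*(1383 - 4750) = (-19779 + 2054)*(-3367) = -17725*(-3367) = 59680075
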